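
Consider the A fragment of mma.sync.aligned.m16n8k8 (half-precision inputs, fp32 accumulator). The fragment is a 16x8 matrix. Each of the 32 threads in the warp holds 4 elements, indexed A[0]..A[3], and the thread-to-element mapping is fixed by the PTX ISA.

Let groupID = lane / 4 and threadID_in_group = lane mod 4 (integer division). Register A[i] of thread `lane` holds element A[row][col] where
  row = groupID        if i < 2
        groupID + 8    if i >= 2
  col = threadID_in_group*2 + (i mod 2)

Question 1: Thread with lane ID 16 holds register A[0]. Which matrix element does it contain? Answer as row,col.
4,0

lane 16: gid=4 (16/4), tid=0 (16%4)
i=0: r=4+0=4, c=0*2+0=0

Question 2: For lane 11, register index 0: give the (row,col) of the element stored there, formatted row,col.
2,6

lane 11: G=2 (11/4), T=3 (11%4)
i=0: r=2+0=2, c=3*2+0=6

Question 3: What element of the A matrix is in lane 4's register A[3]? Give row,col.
L=4→G=4>>2=1, T=4&3=0
[3]→row 1+8=9  col 0·2+1=1

9,1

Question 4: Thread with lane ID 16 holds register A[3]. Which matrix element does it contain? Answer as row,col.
12,1

16: grp=4,tig=0
[3] (4+8,0*2+1) = (12,1)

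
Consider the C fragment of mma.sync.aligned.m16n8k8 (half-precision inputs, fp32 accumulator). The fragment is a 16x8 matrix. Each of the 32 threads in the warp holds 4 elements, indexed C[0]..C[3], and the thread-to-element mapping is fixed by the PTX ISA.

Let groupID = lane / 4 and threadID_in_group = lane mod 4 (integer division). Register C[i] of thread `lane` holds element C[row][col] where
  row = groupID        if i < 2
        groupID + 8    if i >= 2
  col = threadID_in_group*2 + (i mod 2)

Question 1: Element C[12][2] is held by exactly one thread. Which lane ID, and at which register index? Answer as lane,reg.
17,2

r=12⇒gr=4,Rb=1  c=2⇒th=1,odd=0
L=4*4+1=17  i=1*2+0=2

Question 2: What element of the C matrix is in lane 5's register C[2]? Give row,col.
9,2

lane 5=>5/4=1, 5 mod 4=1
i=2  r:1+8=>9  c:2·1+0=>2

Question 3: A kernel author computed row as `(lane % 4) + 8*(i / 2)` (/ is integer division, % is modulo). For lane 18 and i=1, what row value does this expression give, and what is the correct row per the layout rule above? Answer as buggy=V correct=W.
`(lane % 4) + 8*(i / 2)`[18,1]->2
lane 18->18/4=4, 18 mod 4=2
i=1  r:4+0->4  c:2·2+1->5
row: 2 vs 4

buggy=2 correct=4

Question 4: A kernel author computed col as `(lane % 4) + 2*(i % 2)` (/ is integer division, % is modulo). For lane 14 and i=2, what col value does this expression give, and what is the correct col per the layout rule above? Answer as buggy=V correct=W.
`(lane % 4) + 2*(i % 2)`[14,2]->2
lane 14->14/4=3, 14 mod 4=2
i=2  r:3+8->11  c:2·2+0->4
col: 2 vs 4

buggy=2 correct=4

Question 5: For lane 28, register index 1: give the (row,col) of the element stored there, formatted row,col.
7,1

L=28⇒gr=28>>2=7, th=28&3=0
[1]⇒row 7+0=7  col 0·2+1=1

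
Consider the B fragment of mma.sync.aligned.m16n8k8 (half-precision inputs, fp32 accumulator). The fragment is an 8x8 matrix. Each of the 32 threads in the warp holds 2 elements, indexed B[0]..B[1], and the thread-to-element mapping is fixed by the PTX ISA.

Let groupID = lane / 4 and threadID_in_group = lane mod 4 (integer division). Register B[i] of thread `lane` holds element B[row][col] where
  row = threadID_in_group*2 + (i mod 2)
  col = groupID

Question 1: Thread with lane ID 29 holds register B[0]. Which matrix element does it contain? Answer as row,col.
2,7

lane 29->29/4=7, 29 mod 4=1
i=0  r:2·1+0->2  c:7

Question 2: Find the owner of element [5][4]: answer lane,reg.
c=4->g=4  r=5->t=2,b0=1
L=4*4+2=18  i=1=1

18,1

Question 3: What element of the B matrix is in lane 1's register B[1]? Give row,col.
lane 1->1/4=0, 1 mod 4=1
i=1  r:2·1+1->3  c:0

3,0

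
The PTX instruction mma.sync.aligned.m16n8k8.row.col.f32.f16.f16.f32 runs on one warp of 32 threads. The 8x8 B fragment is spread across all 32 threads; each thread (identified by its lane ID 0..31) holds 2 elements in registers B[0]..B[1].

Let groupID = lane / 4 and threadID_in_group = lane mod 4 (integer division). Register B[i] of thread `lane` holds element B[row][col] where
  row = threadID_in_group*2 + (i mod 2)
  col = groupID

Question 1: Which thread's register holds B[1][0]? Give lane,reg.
c=0→G=0  r=1→T=0,p=1
L=0*4+0=0  i=1=1

0,1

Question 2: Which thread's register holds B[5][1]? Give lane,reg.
c:1=>grp=1  r:5=>tig=2,lo=1
L=1*4+2=6  i=1=1

6,1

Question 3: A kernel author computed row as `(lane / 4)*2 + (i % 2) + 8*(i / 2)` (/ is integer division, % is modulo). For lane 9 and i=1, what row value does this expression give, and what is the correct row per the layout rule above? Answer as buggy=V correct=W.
buggy=5 correct=3

`(lane / 4)*2 + (i % 2) + 8*(i / 2)`[9,1]⇒5
lane 9⇒9/4=2, 9 mod 4=1
i=1  r:2·1+1⇒3  c:2
row: 5 vs 3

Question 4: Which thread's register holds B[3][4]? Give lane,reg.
17,1

c: 4->gid=4  r: 3->tid=1,i&1=1
L=4*4+1=17  i=1=1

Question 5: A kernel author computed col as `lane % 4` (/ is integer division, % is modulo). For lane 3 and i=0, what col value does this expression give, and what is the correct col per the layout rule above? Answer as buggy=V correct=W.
`lane % 4`[3,0]→3
lane 3: G=0 (3/4), T=3 (3%4)
i=0: r=3*2+0=6, c=G=0
col: 3 vs 0

buggy=3 correct=0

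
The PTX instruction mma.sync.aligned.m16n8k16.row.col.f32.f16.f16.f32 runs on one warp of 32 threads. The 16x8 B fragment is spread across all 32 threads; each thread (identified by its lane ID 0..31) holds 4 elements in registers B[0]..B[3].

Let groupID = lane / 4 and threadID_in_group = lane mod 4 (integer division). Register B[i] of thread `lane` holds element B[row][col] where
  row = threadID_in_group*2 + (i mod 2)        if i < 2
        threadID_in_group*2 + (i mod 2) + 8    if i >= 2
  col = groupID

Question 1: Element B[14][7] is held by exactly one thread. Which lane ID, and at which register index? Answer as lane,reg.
31,2

c=7→G=7  r=14→rhi=1,T=3,p=0
L=7*4+3=31  i=1*2+0=2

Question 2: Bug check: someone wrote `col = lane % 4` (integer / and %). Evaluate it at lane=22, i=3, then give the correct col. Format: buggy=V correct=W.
buggy=2 correct=5

`lane % 4`[22,3]->2
L=22->g=22>>2=5, t=22&3=2
[3]->row 2·2+1+8=13  col g=5
col: 2 vs 5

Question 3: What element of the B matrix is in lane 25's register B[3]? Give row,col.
L=25→G=25>>2=6, T=25&3=1
[3]→row 1·2+1+8=11  col G=6

11,6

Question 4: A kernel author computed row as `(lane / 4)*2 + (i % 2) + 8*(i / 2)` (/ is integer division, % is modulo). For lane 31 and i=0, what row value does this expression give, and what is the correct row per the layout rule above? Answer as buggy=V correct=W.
`(lane / 4)*2 + (i % 2) + 8*(i / 2)`[31,0]=>14
31: grp=7,tig=3
[0] (3*2+0+0,7) = (6,7)
row: 14 vs 6

buggy=14 correct=6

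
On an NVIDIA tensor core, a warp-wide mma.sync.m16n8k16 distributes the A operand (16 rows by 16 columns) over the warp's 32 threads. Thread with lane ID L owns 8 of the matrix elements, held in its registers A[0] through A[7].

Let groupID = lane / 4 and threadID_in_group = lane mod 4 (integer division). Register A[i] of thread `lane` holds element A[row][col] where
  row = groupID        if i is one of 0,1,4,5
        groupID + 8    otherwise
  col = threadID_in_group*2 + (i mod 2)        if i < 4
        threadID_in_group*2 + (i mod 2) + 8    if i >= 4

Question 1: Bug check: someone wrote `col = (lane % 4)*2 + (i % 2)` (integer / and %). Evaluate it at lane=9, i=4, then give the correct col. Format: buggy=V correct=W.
`(lane % 4)*2 + (i % 2)`[9,4]=>2
lane 9=>9/4=2, 9 mod 4=1
i=4  r:2+0=>2  c:2·1+0+8=>10
col: 2 vs 10

buggy=2 correct=10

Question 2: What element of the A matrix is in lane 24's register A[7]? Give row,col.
lane 24: grp=6 (24/4), tig=0 (24%4)
i=7: r=6+8=14, c=0*2+1+8=9

14,9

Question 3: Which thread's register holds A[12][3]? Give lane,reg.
17,3

r=12→G=4,rhi=1  c=3→chi=0,T=1,p=1
L=4*4+1=17  i=0*4+1*2+1=3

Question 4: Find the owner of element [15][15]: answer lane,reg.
31,7

r=15⇒gr=7,Rb=1  c=15⇒Cb=1,th=3,odd=1
L=7*4+3=31  i=1*4+1*2+1=7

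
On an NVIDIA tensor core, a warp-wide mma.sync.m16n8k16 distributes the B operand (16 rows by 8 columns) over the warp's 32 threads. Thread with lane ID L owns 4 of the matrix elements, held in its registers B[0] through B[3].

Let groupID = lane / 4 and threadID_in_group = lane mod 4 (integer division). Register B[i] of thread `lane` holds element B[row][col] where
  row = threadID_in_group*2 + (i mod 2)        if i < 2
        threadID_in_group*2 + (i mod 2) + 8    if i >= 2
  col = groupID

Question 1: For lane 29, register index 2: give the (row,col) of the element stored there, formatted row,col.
10,7

L=29→G=29>>2=7, T=29&3=1
[2]→row 1·2+0+8=10  col G=7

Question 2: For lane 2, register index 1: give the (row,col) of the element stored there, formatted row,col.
5,0

2: gr=0,th=2
[1] (2*2+1+0,0) = (5,0)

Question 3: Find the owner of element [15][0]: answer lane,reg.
c:0=>grp=0  r:15=>rB=1,tig=3,lo=1
L=0*4+3=3  i=1*2+1=3

3,3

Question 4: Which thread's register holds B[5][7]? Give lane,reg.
30,1

c:7=>grp=7  r:5=>rB=0,tig=2,lo=1
L=7*4+2=30  i=0*2+1=1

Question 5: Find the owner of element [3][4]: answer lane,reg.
c=4->g=4  r=3->rb=0,t=1,b0=1
L=4*4+1=17  i=0*2+1=1

17,1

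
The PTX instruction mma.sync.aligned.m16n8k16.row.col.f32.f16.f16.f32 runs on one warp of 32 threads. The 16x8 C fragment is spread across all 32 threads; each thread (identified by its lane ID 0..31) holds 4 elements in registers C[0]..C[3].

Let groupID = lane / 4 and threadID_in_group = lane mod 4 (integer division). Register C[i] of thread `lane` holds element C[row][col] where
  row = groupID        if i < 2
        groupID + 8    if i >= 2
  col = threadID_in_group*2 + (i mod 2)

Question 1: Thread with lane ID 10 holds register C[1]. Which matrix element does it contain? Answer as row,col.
2,5

L=10->g=10>>2=2, t=10&3=2
[1]->row 2+0=2  col 2·2+1=5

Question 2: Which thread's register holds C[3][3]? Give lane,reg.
13,1

r: 3->gid=3,r8=0  c: 3->tid=1,i&1=1
L=3*4+1=13  i=0*2+1=1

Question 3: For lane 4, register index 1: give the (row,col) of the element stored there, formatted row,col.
lane 4: gr=1 (4/4), th=0 (4%4)
i=1: r=1+0=1, c=0*2+1=1

1,1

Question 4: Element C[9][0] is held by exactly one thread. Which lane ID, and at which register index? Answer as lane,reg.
r=9->g=1,rb=1  c=0->t=0,b0=0
L=1*4+0=4  i=1*2+0=2

4,2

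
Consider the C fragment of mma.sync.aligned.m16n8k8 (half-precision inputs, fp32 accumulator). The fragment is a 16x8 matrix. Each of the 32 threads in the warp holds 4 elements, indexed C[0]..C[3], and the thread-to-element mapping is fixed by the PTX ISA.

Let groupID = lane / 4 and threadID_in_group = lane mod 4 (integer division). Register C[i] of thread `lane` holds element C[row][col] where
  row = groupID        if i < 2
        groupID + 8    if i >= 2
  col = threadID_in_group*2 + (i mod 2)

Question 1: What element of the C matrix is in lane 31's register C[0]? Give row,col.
7,6

31: g=7,t=3
[0] (7+0,3*2+0) = (7,6)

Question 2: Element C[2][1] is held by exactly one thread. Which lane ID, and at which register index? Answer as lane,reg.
r:2=>grp=2,rB=0  c:1=>tig=0,lo=1
L=2*4+0=8  i=0*2+1=1

8,1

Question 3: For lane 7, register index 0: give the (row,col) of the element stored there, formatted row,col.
1,6

lane 7: g=1 (7/4), t=3 (7%4)
i=0: r=1+0=1, c=3*2+0=6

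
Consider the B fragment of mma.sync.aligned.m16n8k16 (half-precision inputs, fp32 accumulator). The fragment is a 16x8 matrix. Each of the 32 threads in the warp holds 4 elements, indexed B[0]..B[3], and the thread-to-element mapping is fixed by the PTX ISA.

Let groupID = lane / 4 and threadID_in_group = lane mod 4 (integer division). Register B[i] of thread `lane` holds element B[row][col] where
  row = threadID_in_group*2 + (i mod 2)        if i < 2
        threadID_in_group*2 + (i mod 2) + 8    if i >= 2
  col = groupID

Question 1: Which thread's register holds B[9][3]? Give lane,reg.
c=3→G=3  r=9→rhi=1,T=0,p=1
L=3*4+0=12  i=1*2+1=3

12,3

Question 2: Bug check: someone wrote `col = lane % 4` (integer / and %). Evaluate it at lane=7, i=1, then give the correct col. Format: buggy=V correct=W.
buggy=3 correct=1

`lane % 4`[7,1]->3
7: gid=1,tid=3
[1] (3*2+1+0,1) = (7,1)
col: 3 vs 1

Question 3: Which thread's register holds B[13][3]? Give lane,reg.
14,3

c:3=>grp=3  r:13=>rB=1,tig=2,lo=1
L=3*4+2=14  i=1*2+1=3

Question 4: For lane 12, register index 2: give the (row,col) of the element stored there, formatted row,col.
8,3

lane 12⇒12/4=3, 12 mod 4=0
i=2  r:2·0+0+8⇒8  c:3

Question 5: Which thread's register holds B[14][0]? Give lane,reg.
c=0->g=0  r=14->rb=1,t=3,b0=0
L=0*4+3=3  i=1*2+0=2

3,2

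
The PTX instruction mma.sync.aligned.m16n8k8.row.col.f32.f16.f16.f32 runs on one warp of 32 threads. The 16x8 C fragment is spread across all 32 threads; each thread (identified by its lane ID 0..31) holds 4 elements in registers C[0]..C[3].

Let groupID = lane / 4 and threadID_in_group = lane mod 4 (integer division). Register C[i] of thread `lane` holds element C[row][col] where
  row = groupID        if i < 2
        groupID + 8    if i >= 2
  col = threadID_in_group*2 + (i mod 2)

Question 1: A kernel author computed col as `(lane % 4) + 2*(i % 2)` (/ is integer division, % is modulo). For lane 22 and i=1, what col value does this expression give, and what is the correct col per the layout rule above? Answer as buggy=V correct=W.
buggy=4 correct=5

`(lane % 4) + 2*(i % 2)`[22,1]→4
lane 22: G=5 (22/4), T=2 (22%4)
i=1: r=5+0=5, c=2*2+1=5
col: 4 vs 5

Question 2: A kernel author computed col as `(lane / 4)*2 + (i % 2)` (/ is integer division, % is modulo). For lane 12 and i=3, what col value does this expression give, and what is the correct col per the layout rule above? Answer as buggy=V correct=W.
buggy=7 correct=1

`(lane / 4)*2 + (i % 2)`[12,3]->7
12: gid=3,tid=0
[3] (3+8,0*2+1) = (11,1)
col: 7 vs 1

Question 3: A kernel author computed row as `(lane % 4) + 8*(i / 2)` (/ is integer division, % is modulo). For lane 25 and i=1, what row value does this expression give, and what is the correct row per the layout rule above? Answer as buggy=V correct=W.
`(lane % 4) + 8*(i / 2)`[25,1]⇒1
lane 25: gr=6 (25/4), th=1 (25%4)
i=1: r=6+0=6, c=1*2+1=3
row: 1 vs 6

buggy=1 correct=6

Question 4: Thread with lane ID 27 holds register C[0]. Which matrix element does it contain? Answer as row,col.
L=27⇒gr=27>>2=6, th=27&3=3
[0]⇒row 6+0=6  col 3·2+0=6

6,6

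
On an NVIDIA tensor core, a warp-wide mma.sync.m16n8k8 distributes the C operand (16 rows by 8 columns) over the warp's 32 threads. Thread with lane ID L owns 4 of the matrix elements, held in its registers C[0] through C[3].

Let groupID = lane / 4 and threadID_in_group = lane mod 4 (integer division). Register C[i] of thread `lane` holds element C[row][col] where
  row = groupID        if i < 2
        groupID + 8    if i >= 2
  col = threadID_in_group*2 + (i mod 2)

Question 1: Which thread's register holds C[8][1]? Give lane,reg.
r: 8->gid=0,r8=1  c: 1->tid=0,i&1=1
L=0*4+0=0  i=1*2+1=3

0,3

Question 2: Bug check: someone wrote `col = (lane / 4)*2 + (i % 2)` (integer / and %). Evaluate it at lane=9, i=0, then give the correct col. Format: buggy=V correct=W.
buggy=4 correct=2

`(lane / 4)*2 + (i % 2)`[9,0]=>4
lane 9=>9/4=2, 9 mod 4=1
i=0  r:2+0=>2  c:2·1+0=>2
col: 4 vs 2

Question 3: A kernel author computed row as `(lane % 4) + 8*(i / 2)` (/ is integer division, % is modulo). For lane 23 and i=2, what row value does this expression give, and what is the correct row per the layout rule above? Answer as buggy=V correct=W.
`(lane % 4) + 8*(i / 2)`[23,2]=>11
L=23=>grp=23>>2=5, tig=23&3=3
[2]=>row 5+8=13  col 3·2+0=6
row: 11 vs 13

buggy=11 correct=13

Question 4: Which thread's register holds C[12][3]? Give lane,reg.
17,3

r=12⇒gr=4,Rb=1  c=3⇒th=1,odd=1
L=4*4+1=17  i=1*2+1=3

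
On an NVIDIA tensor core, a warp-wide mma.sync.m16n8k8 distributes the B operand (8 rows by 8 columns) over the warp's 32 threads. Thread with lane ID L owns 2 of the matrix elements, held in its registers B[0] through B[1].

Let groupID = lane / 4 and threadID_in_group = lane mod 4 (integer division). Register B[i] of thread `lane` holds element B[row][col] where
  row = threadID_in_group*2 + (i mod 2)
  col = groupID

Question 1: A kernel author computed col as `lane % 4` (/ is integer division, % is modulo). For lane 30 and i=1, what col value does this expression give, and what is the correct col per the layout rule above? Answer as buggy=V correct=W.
buggy=2 correct=7

`lane % 4`[30,1]⇒2
lane 30⇒30/4=7, 30 mod 4=2
i=1  r:2·2+1⇒5  c:7
col: 2 vs 7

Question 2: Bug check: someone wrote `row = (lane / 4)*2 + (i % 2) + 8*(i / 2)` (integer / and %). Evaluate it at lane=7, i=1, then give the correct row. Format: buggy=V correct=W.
`(lane / 4)*2 + (i % 2) + 8*(i / 2)`[7,1]->3
lane 7: g=1 (7/4), t=3 (7%4)
i=1: r=3*2+1=7, c=g=1
row: 3 vs 7

buggy=3 correct=7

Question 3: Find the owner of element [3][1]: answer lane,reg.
5,1

c=1⇒gr=1  r=3⇒th=1,odd=1
L=1*4+1=5  i=1=1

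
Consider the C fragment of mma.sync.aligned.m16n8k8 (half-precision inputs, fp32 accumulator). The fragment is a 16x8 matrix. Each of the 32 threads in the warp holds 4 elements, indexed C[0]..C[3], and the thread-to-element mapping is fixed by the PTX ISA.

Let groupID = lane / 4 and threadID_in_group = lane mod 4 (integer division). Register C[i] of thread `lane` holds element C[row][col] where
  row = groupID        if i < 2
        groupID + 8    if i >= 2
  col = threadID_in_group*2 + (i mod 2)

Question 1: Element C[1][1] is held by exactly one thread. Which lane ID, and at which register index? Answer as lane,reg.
r:1=>grp=1,rB=0  c:1=>tig=0,lo=1
L=1*4+0=4  i=0*2+1=1

4,1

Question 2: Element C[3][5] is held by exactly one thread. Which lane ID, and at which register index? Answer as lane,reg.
14,1

r:3=>grp=3,rB=0  c:5=>tig=2,lo=1
L=3*4+2=14  i=0*2+1=1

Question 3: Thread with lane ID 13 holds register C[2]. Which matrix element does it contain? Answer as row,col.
11,2

L=13->g=13>>2=3, t=13&3=1
[2]->row 3+8=11  col 1·2+0=2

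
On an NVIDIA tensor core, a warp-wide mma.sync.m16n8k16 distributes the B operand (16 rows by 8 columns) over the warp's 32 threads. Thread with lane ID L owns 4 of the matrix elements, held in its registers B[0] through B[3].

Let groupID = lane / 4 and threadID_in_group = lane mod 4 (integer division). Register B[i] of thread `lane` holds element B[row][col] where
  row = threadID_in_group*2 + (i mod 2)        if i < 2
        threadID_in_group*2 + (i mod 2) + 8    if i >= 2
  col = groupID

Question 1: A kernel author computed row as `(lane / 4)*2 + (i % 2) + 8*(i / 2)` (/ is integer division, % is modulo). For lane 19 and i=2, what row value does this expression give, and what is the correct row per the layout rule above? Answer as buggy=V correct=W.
buggy=16 correct=14

`(lane / 4)*2 + (i % 2) + 8*(i / 2)`[19,2]->16
lane 19: g=4 (19/4), t=3 (19%4)
i=2: r=3*2+0+8=14, c=g=4
row: 16 vs 14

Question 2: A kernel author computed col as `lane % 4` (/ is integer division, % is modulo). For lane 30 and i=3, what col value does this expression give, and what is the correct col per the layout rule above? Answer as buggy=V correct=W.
buggy=2 correct=7

`lane % 4`[30,3]=>2
lane 30=>30/4=7, 30 mod 4=2
i=3  r:2·2+1+8=>13  c:7
col: 2 vs 7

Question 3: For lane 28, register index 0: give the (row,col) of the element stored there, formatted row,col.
0,7

28: grp=7,tig=0
[0] (0*2+0+0,7) = (0,7)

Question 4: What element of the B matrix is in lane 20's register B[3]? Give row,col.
20: gid=5,tid=0
[3] (0*2+1+8,5) = (9,5)

9,5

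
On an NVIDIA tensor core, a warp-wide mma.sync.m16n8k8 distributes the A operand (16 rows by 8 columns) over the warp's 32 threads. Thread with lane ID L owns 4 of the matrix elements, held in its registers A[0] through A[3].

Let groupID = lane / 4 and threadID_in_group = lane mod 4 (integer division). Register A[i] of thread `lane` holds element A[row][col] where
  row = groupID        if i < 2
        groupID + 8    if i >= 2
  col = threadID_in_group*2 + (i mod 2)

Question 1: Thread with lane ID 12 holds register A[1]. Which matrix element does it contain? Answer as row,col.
lane 12=>12/4=3, 12 mod 4=0
i=1  r:3+0=>3  c:2·0+1=>1

3,1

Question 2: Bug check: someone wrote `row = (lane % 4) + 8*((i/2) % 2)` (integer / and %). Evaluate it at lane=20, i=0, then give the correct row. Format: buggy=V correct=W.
buggy=0 correct=5

`(lane % 4) + 8*((i/2) % 2)`[20,0]->0
20: gid=5,tid=0
[0] (5+0,0*2+0) = (5,0)
row: 0 vs 5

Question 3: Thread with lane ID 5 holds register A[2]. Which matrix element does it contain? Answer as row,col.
9,2

lane 5: G=1 (5/4), T=1 (5%4)
i=2: r=1+8=9, c=1*2+0=2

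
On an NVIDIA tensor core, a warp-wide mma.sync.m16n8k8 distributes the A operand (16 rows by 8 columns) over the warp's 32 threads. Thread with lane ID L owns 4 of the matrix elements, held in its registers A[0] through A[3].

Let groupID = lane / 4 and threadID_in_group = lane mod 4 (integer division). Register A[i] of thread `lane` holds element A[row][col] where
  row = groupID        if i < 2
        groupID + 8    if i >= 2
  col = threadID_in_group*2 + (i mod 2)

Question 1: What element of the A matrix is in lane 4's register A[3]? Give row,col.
4: grp=1,tig=0
[3] (1+8,0*2+1) = (9,1)

9,1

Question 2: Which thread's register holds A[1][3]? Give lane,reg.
5,1

r=1→G=1,rhi=0  c=3→T=1,p=1
L=1*4+1=5  i=0*2+1=1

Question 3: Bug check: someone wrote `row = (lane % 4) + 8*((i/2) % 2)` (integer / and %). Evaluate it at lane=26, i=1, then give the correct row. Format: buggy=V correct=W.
buggy=2 correct=6

`(lane % 4) + 8*((i/2) % 2)`[26,1]⇒2
L=26⇒gr=26>>2=6, th=26&3=2
[1]⇒row 6+0=6  col 2·2+1=5
row: 2 vs 6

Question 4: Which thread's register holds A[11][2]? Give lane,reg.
13,2

r:11=>grp=3,rB=1  c:2=>tig=1,lo=0
L=3*4+1=13  i=1*2+0=2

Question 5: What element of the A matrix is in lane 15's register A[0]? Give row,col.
3,6

L=15->g=15>>2=3, t=15&3=3
[0]->row 3+0=3  col 3·2+0=6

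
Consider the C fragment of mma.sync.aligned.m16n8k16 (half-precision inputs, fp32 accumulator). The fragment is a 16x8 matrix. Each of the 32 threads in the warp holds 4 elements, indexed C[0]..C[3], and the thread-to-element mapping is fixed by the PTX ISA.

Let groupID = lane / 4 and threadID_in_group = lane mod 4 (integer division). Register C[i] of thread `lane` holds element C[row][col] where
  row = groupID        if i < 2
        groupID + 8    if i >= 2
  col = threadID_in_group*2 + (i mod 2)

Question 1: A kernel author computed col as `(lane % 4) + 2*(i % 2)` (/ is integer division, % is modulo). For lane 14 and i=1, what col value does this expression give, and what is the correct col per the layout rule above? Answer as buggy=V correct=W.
`(lane % 4) + 2*(i % 2)`[14,1]->4
L=14->gid=14>>2=3, tid=14&3=2
[1]->row 3+0=3  col 2·2+1=5
col: 4 vs 5

buggy=4 correct=5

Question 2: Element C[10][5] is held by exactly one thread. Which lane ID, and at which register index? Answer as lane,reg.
10,3

r=10→G=2,rhi=1  c=5→T=2,p=1
L=2*4+2=10  i=1*2+1=3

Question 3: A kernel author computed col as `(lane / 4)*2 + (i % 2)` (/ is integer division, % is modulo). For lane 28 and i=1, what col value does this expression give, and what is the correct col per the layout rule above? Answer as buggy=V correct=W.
buggy=15 correct=1

`(lane / 4)*2 + (i % 2)`[28,1]→15
L=28→G=28>>2=7, T=28&3=0
[1]→row 7+0=7  col 0·2+1=1
col: 15 vs 1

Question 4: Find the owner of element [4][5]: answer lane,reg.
r=4→G=4,rhi=0  c=5→T=2,p=1
L=4*4+2=18  i=0*2+1=1

18,1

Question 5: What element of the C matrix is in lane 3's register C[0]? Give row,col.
0,6

3: grp=0,tig=3
[0] (0+0,3*2+0) = (0,6)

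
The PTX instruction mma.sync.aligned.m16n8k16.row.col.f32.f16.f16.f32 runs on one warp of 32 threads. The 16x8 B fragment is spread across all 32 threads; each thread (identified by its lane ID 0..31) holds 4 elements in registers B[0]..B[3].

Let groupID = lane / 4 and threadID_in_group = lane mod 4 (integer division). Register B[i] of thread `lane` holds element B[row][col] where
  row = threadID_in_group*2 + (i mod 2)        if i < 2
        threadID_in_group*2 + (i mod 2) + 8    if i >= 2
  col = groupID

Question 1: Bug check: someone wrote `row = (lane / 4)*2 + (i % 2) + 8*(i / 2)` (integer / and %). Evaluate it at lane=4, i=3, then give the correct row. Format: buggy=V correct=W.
`(lane / 4)*2 + (i % 2) + 8*(i / 2)`[4,3]→11
L=4→G=4>>2=1, T=4&3=0
[3]→row 0·2+1+8=9  col G=1
row: 11 vs 9

buggy=11 correct=9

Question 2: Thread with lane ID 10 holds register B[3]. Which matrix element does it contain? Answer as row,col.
10: gr=2,th=2
[3] (2*2+1+8,2) = (13,2)

13,2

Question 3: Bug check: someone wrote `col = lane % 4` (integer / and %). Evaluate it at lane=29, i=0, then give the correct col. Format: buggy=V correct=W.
buggy=1 correct=7

`lane % 4`[29,0]→1
lane 29→29/4=7, 29 mod 4=1
i=0  r:2·1+0+0→2  c:7
col: 1 vs 7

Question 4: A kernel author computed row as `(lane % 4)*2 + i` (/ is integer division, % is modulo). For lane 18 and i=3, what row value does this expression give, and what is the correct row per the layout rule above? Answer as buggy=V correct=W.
buggy=7 correct=13

`(lane % 4)*2 + i`[18,3]->7
18: gid=4,tid=2
[3] (2*2+1+8,4) = (13,4)
row: 7 vs 13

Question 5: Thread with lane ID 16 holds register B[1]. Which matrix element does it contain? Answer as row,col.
1,4

L=16->gid=16>>2=4, tid=16&3=0
[1]->row 0·2+1+0=1  col gid=4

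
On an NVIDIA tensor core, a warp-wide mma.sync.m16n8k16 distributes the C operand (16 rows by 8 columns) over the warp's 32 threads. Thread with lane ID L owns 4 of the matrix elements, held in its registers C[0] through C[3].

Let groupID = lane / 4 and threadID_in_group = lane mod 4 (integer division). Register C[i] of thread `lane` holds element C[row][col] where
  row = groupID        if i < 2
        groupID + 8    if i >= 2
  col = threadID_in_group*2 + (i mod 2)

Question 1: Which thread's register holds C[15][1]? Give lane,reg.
28,3

r=15->g=7,rb=1  c=1->t=0,b0=1
L=7*4+0=28  i=1*2+1=3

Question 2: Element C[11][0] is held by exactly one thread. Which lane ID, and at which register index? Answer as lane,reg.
r=11⇒gr=3,Rb=1  c=0⇒th=0,odd=0
L=3*4+0=12  i=1*2+0=2

12,2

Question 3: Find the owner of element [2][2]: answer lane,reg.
9,0

r: 2->gid=2,r8=0  c: 2->tid=1,i&1=0
L=2*4+1=9  i=0*2+0=0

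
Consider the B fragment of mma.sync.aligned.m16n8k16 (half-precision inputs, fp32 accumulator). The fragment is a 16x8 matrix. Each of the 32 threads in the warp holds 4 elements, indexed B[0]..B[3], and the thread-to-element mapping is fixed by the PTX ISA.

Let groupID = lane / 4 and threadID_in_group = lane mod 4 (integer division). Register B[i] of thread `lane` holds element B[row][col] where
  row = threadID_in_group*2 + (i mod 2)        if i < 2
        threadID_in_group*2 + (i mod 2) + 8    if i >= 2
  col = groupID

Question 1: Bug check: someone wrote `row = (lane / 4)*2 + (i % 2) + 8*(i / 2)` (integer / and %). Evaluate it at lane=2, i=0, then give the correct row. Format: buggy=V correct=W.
`(lane / 4)*2 + (i % 2) + 8*(i / 2)`[2,0]->0
lane 2: g=0 (2/4), t=2 (2%4)
i=0: r=2*2+0+0=4, c=g=0
row: 0 vs 4

buggy=0 correct=4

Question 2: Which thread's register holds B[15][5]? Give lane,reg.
23,3

c=5⇒gr=5  r=15⇒Rb=1,th=3,odd=1
L=5*4+3=23  i=1*2+1=3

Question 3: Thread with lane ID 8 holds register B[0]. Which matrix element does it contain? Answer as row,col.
0,2

L=8→G=8>>2=2, T=8&3=0
[0]→row 0·2+0+0=0  col G=2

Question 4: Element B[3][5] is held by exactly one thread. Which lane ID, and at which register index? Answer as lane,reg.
c=5->g=5  r=3->rb=0,t=1,b0=1
L=5*4+1=21  i=0*2+1=1

21,1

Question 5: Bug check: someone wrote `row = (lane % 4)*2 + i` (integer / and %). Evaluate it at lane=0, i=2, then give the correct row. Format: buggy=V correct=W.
buggy=2 correct=8

`(lane % 4)*2 + i`[0,2]⇒2
lane 0⇒0/4=0, 0 mod 4=0
i=2  r:2·0+0+8⇒8  c:0
row: 2 vs 8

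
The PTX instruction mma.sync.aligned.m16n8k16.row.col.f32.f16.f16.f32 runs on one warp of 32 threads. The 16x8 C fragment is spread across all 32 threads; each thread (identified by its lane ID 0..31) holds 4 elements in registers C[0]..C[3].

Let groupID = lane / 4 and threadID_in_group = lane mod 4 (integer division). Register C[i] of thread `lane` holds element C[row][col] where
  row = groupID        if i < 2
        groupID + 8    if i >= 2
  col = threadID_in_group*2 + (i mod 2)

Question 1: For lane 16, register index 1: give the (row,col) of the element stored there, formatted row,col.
L=16=>grp=16>>2=4, tig=16&3=0
[1]=>row 4+0=4  col 0·2+1=1

4,1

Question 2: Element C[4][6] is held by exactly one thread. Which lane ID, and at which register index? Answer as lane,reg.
r:4=>grp=4,rB=0  c:6=>tig=3,lo=0
L=4*4+3=19  i=0*2+0=0

19,0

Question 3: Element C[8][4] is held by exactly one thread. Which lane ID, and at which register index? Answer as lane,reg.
r=8→G=0,rhi=1  c=4→T=2,p=0
L=0*4+2=2  i=1*2+0=2

2,2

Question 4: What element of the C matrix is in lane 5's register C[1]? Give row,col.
lane 5->5/4=1, 5 mod 4=1
i=1  r:1+0->1  c:2·1+1->3

1,3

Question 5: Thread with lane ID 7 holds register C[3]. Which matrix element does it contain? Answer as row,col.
7: gr=1,th=3
[3] (1+8,3*2+1) = (9,7)

9,7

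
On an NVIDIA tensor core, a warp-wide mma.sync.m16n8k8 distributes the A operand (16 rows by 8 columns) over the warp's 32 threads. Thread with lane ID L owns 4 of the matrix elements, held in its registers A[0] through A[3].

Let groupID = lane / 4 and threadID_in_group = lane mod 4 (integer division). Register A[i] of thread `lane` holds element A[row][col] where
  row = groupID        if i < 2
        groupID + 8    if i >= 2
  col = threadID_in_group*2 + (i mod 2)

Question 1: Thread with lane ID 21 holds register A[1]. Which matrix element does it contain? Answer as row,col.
5,3

lane 21: gr=5 (21/4), th=1 (21%4)
i=1: r=5+0=5, c=1*2+1=3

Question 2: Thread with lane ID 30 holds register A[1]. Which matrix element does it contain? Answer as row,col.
lane 30⇒30/4=7, 30 mod 4=2
i=1  r:7+0⇒7  c:2·2+1⇒5

7,5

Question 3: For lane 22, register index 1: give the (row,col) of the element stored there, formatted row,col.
22: gr=5,th=2
[1] (5+0,2*2+1) = (5,5)

5,5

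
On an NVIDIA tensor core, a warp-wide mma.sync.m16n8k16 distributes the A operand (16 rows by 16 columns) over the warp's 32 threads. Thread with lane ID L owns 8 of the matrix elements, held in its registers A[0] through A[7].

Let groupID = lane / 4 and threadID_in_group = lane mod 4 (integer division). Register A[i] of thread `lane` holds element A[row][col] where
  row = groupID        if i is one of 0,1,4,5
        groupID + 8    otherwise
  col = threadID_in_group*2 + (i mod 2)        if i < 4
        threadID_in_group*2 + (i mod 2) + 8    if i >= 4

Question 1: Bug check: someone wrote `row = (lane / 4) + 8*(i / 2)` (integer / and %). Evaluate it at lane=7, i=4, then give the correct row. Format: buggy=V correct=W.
buggy=17 correct=1

`(lane / 4) + 8*(i / 2)`[7,4]->17
L=7->gid=7>>2=1, tid=7&3=3
[4]->row 1+0=1  col 3·2+0+8=14
row: 17 vs 1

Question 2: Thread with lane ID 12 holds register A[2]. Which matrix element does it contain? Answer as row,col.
11,0

12: gr=3,th=0
[2] (3+8,0*2+0+0) = (11,0)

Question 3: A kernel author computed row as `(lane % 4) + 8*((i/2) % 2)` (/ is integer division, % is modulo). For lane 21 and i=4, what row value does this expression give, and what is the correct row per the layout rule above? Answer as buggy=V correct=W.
`(lane % 4) + 8*((i/2) % 2)`[21,4]->1
21: gid=5,tid=1
[4] (5+0,1*2+0+8) = (5,10)
row: 1 vs 5

buggy=1 correct=5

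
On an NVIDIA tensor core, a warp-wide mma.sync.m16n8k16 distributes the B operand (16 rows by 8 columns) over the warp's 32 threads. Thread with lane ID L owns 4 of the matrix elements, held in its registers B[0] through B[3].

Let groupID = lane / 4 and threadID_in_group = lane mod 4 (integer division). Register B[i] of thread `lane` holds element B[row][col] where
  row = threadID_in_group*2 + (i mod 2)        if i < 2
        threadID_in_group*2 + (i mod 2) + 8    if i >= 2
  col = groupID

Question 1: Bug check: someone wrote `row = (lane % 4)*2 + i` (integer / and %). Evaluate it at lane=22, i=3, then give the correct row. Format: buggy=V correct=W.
buggy=7 correct=13

`(lane % 4)*2 + i`[22,3]->7
L=22->gid=22>>2=5, tid=22&3=2
[3]->row 2·2+1+8=13  col gid=5
row: 7 vs 13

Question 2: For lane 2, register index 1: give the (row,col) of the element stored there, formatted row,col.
lane 2→2/4=0, 2 mod 4=2
i=1  r:2·2+1+0→5  c:0

5,0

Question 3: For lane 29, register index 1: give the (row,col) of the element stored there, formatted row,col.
3,7

L=29⇒gr=29>>2=7, th=29&3=1
[1]⇒row 1·2+1+0=3  col gr=7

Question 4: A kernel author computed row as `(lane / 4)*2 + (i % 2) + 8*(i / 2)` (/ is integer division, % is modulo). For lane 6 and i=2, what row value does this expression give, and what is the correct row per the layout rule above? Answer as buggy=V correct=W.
buggy=10 correct=12

`(lane / 4)*2 + (i % 2) + 8*(i / 2)`[6,2]→10
lane 6: G=1 (6/4), T=2 (6%4)
i=2: r=2*2+0+8=12, c=G=1
row: 10 vs 12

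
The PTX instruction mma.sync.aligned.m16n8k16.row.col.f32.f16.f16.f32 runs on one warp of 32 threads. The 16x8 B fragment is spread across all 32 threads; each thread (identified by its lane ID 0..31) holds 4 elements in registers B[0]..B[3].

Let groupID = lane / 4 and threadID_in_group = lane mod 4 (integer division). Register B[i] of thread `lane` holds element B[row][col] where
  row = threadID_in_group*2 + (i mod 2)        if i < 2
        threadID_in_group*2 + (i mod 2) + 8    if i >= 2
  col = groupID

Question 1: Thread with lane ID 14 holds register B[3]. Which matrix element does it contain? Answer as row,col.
13,3

lane 14⇒14/4=3, 14 mod 4=2
i=3  r:2·2+1+8⇒13  c:3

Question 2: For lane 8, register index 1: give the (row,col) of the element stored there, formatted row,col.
1,2

lane 8: gr=2 (8/4), th=0 (8%4)
i=1: r=0*2+1+0=1, c=gr=2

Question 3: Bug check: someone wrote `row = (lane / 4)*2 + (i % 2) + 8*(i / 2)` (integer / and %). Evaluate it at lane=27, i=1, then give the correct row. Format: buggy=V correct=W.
buggy=13 correct=7

`(lane / 4)*2 + (i % 2) + 8*(i / 2)`[27,1]->13
lane 27: g=6 (27/4), t=3 (27%4)
i=1: r=3*2+1+0=7, c=g=6
row: 13 vs 7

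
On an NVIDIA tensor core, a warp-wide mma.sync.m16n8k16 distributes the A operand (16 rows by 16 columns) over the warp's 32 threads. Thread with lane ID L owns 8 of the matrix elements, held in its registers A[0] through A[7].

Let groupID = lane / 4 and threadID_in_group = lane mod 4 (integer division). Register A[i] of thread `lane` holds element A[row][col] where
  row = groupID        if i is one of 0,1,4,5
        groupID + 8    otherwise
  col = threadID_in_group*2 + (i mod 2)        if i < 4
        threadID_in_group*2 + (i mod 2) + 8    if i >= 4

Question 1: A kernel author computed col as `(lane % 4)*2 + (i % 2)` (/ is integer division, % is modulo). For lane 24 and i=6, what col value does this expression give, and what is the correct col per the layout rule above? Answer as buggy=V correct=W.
`(lane % 4)*2 + (i % 2)`[24,6]⇒0
L=24⇒gr=24>>2=6, th=24&3=0
[6]⇒row 6+8=14  col 0·2+0+8=8
col: 0 vs 8

buggy=0 correct=8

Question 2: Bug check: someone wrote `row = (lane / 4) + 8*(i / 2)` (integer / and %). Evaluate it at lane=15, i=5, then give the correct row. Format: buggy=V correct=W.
`(lane / 4) + 8*(i / 2)`[15,5]→19
15: G=3,T=3
[5] (3+0,3*2+1+8) = (3,15)
row: 19 vs 3

buggy=19 correct=3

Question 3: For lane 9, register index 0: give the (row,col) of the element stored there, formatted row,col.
9: g=2,t=1
[0] (2+0,1*2+0+0) = (2,2)

2,2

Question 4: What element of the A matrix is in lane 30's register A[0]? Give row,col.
7,4

L=30⇒gr=30>>2=7, th=30&3=2
[0]⇒row 7+0=7  col 2·2+0+0=4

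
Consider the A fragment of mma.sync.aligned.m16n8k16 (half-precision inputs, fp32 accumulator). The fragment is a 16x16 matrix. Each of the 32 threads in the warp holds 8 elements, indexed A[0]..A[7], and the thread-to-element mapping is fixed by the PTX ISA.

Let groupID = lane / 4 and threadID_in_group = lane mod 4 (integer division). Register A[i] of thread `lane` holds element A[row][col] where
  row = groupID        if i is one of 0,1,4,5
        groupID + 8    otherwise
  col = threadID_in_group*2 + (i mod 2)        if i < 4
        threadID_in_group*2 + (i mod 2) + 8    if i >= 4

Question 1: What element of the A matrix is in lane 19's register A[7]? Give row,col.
12,15

19: gr=4,th=3
[7] (4+8,3*2+1+8) = (12,15)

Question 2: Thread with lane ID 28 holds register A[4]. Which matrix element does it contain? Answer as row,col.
L=28→G=28>>2=7, T=28&3=0
[4]→row 7+0=7  col 0·2+0+8=8

7,8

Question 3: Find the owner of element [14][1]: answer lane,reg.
r: 14->gid=6,r8=1  c: 1->c8=0,tid=0,i&1=1
L=6*4+0=24  i=0*4+1*2+1=3

24,3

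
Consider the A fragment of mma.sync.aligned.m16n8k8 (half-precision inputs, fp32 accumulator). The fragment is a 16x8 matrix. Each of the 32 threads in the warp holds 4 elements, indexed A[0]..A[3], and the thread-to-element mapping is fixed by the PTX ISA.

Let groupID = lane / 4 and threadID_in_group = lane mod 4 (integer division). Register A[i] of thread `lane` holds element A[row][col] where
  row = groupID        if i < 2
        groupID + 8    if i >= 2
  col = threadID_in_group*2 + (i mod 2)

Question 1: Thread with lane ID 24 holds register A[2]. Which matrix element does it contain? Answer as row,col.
L=24->gid=24>>2=6, tid=24&3=0
[2]->row 6+8=14  col 0·2+0=0

14,0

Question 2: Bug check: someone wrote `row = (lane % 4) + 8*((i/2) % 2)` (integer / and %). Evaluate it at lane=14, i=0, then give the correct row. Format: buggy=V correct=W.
buggy=2 correct=3

`(lane % 4) + 8*((i/2) % 2)`[14,0]=>2
L=14=>grp=14>>2=3, tig=14&3=2
[0]=>row 3+0=3  col 2·2+0=4
row: 2 vs 3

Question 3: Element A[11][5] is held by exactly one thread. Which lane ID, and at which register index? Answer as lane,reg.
14,3

r=11⇒gr=3,Rb=1  c=5⇒th=2,odd=1
L=3*4+2=14  i=1*2+1=3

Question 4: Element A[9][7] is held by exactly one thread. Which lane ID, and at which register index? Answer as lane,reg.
7,3

r=9⇒gr=1,Rb=1  c=7⇒th=3,odd=1
L=1*4+3=7  i=1*2+1=3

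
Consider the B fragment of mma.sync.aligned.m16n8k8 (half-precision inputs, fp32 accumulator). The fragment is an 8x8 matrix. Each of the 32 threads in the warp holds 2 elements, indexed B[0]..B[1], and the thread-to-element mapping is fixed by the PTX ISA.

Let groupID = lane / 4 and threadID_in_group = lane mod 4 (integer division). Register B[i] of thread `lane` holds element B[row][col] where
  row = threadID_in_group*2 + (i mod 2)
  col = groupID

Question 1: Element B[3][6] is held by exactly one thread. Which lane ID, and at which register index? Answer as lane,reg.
25,1

c: 6->gid=6  r: 3->tid=1,i&1=1
L=6*4+1=25  i=1=1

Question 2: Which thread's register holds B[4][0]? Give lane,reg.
2,0

c=0->g=0  r=4->t=2,b0=0
L=0*4+2=2  i=0=0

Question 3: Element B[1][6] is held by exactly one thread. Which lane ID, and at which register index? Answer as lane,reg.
24,1

c:6=>grp=6  r:1=>tig=0,lo=1
L=6*4+0=24  i=1=1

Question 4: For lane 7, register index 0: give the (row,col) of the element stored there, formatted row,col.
6,1

L=7->g=7>>2=1, t=7&3=3
[0]->row 3·2+0=6  col g=1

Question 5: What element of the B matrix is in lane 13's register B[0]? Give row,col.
L=13⇒gr=13>>2=3, th=13&3=1
[0]⇒row 1·2+0=2  col gr=3

2,3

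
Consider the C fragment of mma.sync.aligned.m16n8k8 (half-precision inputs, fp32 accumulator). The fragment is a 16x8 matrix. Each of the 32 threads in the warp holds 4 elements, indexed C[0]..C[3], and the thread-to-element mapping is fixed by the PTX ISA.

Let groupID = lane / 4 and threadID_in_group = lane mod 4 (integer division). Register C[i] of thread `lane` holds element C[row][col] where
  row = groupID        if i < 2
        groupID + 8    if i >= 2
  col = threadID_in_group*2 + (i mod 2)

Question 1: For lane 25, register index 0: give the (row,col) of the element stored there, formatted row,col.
25: grp=6,tig=1
[0] (6+0,1*2+0) = (6,2)

6,2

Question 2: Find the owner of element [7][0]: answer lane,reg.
28,0

r=7->g=7,rb=0  c=0->t=0,b0=0
L=7*4+0=28  i=0*2+0=0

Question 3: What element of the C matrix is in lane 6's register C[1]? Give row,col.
lane 6: G=1 (6/4), T=2 (6%4)
i=1: r=1+0=1, c=2*2+1=5

1,5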